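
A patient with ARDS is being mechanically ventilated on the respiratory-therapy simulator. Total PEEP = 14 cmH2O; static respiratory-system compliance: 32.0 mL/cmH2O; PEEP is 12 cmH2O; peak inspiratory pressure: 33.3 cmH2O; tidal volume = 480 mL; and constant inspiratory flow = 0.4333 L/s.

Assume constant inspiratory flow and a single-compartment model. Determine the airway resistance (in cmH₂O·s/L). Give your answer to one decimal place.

9.9

Total PEEP = 14 cmH2O (set 12 + intrinsic 2); this is the baseline alveolar pressure.
Equation of motion (constant flow): PIP = Vt/C + R·V̇ + PEEP.
R·V̇ = PIP − Vt/C − PEEP = 33.3 − 480/32.0 − 14 = 33.3 − 15.0 − 14 = 4.3 cmH2O.
R = 4.3 / 0.4333 = 9.924 cmH2O·s/L.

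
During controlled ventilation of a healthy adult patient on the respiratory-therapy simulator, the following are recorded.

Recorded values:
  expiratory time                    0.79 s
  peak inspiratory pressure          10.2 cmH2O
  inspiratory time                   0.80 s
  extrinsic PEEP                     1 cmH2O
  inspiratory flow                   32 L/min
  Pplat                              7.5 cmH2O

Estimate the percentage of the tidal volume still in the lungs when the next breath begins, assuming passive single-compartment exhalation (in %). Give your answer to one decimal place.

Flow: 32 L/min ÷ 60 = 0.5333 L/s.
Vt = flow × Ti = 0.5333 L/s × 0.80 s × 1000 mL/L = 426.64 mL.
R = (PIP − Pplat)/V̇ = (10.2 − 7.5) / 0.5333 = 2.7/0.5333 = 5.063 cmH2O·s/L.
C = Vt/(Pplat − PEEP) = 426.64 / (7.5 − 1) = 426.64/6.5 = 65.637 mL/cmH2O.
τ = R × C = 5.063 × 0.06564 L/cmH2O = 0.3323 s.
Fraction remaining at end-expiration = e^(−Te/τ) = e^(−0.79/0.3323) = 0.09279 → 9.279%.

9.3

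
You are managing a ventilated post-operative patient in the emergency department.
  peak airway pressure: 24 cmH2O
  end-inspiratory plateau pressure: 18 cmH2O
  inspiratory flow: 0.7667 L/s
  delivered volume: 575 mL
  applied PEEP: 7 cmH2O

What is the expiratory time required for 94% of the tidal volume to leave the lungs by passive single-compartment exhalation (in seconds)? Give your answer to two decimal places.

1.15

R = (PIP − Pplat)/V̇ = (24 − 18) / 0.7667 = 6.0/0.7667 = 7.826 cmH2O·s/L.
C = Vt/(Pplat − PEEP) = 575.0 / (18 − 7) = 575.0/11.0 = 52.273 mL/cmH2O.
τ = R × C = 7.826 × 0.05227 L/cmH2O = 0.4091 s.
t = −τ·ln(1 − 0.94) = −0.4091·ln(0.06) = 1.151 s.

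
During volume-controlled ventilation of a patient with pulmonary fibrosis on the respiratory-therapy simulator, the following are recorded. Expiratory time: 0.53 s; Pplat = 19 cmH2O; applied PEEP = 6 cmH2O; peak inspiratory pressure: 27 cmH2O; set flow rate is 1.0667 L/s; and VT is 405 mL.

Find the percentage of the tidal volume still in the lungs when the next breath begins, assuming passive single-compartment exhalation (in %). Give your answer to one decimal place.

R = (PIP − Pplat)/V̇ = (27 − 19) / 1.0667 = 8.0/1.0667 = 7.5 cmH2O·s/L.
C = Vt/(Pplat − PEEP) = 405.0 / (19 − 6) = 405.0/13.0 = 31.154 mL/cmH2O.
τ = R × C = 7.5 × 0.03115 L/cmH2O = 0.2336 s.
Fraction remaining at end-expiration = e^(−Te/τ) = e^(−0.53/0.2336) = 0.1034 → 10.34%.

10.3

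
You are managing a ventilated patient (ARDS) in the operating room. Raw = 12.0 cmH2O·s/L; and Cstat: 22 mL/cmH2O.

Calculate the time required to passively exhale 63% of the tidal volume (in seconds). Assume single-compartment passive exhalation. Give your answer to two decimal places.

0.26

τ = R × C = 12.0 × 22 mL/cmH2O = 12.0 × 0.022 L/cmH2O = 0.264 s.
Exhaled fraction f = 1 − e^(−t/τ) → t = −τ·ln(1 − f) = −0.264·ln(0.37) = 0.2625 s.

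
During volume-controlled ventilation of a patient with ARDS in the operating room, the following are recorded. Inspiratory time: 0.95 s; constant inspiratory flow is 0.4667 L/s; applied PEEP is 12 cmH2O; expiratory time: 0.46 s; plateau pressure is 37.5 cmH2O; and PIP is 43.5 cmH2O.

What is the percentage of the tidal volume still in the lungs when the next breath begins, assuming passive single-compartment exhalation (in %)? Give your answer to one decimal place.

12.8

Vt = flow × Ti = 0.4667 L/s × 0.95 s × 1000 mL/L = 443.37 mL.
R = (PIP − Pplat)/V̇ = (43.5 − 37.5) / 0.4667 = 6.0/0.4667 = 12.856 cmH2O·s/L.
C = Vt/(Pplat − PEEP) = 443.37 / (37.5 − 12) = 443.37/25.5 = 17.387 mL/cmH2O.
τ = R × C = 12.856 × 0.01739 L/cmH2O = 0.2236 s.
Fraction remaining at end-expiration = e^(−Te/τ) = e^(−0.46/0.2236) = 0.1278 → 12.78%.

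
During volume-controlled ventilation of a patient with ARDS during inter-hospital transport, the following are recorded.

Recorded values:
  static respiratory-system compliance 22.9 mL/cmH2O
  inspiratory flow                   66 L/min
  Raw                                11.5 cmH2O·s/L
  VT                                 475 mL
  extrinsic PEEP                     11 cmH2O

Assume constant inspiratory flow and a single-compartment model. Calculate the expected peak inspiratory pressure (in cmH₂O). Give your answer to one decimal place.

44.4

Flow: 66 L/min ÷ 60 = 1.1 L/s.
Equation of motion (constant flow): PIP = Vt/C + R·V̇ + PEEP.
PIP = 475/22.9 + 11.5×1.1 + 11 = 20.742 + 12.65 + 11 = 44.392 cmH2O.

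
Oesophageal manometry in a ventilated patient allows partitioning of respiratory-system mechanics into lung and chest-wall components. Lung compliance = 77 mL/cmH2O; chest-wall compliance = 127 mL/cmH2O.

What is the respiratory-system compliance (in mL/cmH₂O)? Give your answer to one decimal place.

47.9

Lung and chest wall are elastances in series: 1/Crs = 1/CL + 1/Ccw.
1/Crs = 1/77 + 1/127 = 0.02086.
Crs = 47.939 mL/cmH2O.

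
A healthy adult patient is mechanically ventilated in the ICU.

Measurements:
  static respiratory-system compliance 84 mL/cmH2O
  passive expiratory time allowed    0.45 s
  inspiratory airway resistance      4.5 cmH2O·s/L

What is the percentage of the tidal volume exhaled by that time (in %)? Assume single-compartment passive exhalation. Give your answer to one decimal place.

τ = R × C = 4.5 × 84 mL/cmH2O = 4.5 × 0.084 L/cmH2O = 0.378 s.
Passive exhalation: V(t)/V₀ = e^(−t/τ) = e^(−0.45/0.378) = 0.3041.
Fraction exhaled = 1 − 0.3041 = 0.6959 → 69.59%.

69.6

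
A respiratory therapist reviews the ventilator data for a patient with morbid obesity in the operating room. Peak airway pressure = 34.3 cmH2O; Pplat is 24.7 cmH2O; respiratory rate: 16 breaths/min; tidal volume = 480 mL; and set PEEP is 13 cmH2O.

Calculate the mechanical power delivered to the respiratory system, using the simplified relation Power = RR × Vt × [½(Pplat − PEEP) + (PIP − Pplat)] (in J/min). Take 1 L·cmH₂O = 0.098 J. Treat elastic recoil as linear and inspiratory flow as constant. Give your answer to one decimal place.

11.6

Per-breath work = Vt × [½(Pplat−PEEP) + (PIP−Pplat)] = 0.480 × [0.5×11.7 + 9.6] = 0.480 × 15.45 = 7.416 L·cmH2O.
Power = 16 × 7.416 = 118.66 L·cmH2O/min.
× 0.098 J/(L·cmH2O) → 11.629 J/min.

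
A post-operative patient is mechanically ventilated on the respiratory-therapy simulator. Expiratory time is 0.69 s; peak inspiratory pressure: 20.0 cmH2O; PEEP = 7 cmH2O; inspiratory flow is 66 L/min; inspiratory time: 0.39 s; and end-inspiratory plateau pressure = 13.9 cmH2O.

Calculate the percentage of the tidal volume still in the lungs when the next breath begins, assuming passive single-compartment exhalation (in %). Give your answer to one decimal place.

13.5

Flow: 66 L/min ÷ 60 = 1.1 L/s.
Vt = flow × Ti = 1.1 L/s × 0.39 s × 1000 mL/L = 429.0 mL.
R = (PIP − Pplat)/V̇ = (20.0 − 13.9) / 1.1 = 6.1/1.1 = 5.545 cmH2O·s/L.
C = Vt/(Pplat − PEEP) = 429.0 / (13.9 − 7) = 429.0/6.9 = 62.174 mL/cmH2O.
τ = R × C = 5.545 × 0.06217 L/cmH2O = 0.3447 s.
Fraction remaining at end-expiration = e^(−Te/τ) = e^(−0.69/0.3447) = 0.1351 → 13.51%.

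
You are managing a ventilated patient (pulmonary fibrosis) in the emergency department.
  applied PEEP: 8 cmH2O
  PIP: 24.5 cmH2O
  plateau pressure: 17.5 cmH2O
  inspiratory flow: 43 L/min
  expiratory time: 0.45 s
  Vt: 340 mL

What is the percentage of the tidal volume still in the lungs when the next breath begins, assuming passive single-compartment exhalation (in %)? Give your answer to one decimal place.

27.6

Flow: 43 L/min ÷ 60 = 0.7167 L/s.
R = (PIP − Pplat)/V̇ = (24.5 − 17.5) / 0.7167 = 7.0/0.7167 = 9.767 cmH2O·s/L.
C = Vt/(Pplat − PEEP) = 340.0 / (17.5 − 8) = 340.0/9.5 = 35.789 mL/cmH2O.
τ = R × C = 9.767 × 0.03579 L/cmH2O = 0.3496 s.
Fraction remaining at end-expiration = e^(−Te/τ) = e^(−0.45/0.3496) = 0.276 → 27.6%.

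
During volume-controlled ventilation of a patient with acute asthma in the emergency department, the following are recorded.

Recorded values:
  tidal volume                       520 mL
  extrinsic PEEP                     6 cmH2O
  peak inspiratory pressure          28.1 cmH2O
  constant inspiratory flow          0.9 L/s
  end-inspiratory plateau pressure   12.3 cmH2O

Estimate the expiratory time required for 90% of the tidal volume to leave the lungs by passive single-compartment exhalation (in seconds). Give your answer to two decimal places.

3.34

R = (PIP − Pplat)/V̇ = (28.1 − 12.3) / 0.9 = 15.8/0.9 = 17.556 cmH2O·s/L.
C = Vt/(Pplat − PEEP) = 520.0 / (12.3 − 6) = 520.0/6.3 = 82.54 mL/cmH2O.
τ = R × C = 17.556 × 0.08254 L/cmH2O = 1.449 s.
t = −τ·ln(1 − 0.90) = −1.449·ln(0.1) = 3.336 s.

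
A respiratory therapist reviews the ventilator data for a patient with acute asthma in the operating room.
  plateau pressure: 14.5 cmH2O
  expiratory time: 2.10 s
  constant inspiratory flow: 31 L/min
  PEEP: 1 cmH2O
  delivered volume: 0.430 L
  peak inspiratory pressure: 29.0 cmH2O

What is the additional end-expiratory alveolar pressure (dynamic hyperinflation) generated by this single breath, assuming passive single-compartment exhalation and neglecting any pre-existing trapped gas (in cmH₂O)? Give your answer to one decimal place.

1.3

Flow: 31 L/min ÷ 60 = 0.5167 L/s.
R = (PIP − Pplat)/V̇ = (29.0 − 14.5) / 0.5167 = 14.5/0.5167 = 28.063 cmH2O·s/L.
C = Vt/(Pplat − PEEP) = 430.0 / (14.5 − 1) = 430.0/13.5 = 31.852 mL/cmH2O.
τ = R × C = 28.063 × 0.03185 L/cmH2O = 0.8938 s.
Fraction remaining = e^(−Te/τ) = e^(−2.10/0.8938) = 0.09542; trapped volume = 430.0 × 0.09542 = 41.031 mL.
Additional alveolar pressure from trapping ≈ V_trapped / C = 41.031 / 31.852 = 1.288 cmH2O.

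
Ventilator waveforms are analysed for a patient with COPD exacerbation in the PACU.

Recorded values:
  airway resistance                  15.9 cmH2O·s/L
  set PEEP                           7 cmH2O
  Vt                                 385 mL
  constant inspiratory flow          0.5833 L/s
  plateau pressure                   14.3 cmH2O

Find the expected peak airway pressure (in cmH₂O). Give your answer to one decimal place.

PIP = Pplat + Raw × flow = 14.3 + 15.9 × 0.5833 = 14.3 + 9.274 = 23.574 cmH2O.

23.6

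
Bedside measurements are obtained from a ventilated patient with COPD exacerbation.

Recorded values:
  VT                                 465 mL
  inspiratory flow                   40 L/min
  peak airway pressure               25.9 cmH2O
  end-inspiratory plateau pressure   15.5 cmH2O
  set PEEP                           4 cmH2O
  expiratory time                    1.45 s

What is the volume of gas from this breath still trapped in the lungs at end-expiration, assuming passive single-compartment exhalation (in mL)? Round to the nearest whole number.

47

Flow: 40 L/min ÷ 60 = 0.6667 L/s.
R = (PIP − Pplat)/V̇ = (25.9 − 15.5) / 0.6667 = 10.4/0.6667 = 15.599 cmH2O·s/L.
C = Vt/(Pplat − PEEP) = 465.0 / (15.5 − 4) = 465.0/11.5 = 40.435 mL/cmH2O.
τ = R × C = 15.599 × 0.04044 L/cmH2O = 0.6308 s.
Fraction remaining = e^(−Te/τ) = e^(−1.45/0.6308) = 0.1004.
Trapped volume = 465.0 × 0.1004 = 46.686 mL.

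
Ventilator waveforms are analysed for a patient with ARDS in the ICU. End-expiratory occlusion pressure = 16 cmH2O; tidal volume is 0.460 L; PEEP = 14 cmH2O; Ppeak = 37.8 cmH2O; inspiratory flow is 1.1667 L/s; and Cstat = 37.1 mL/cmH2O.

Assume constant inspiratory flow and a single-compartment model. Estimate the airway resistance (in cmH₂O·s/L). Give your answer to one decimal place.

8.1

Total PEEP = 16 cmH2O (set 14 + intrinsic 2); this is the baseline alveolar pressure.
Equation of motion (constant flow): PIP = Vt/C + R·V̇ + PEEP.
R·V̇ = PIP − Vt/C − PEEP = 37.8 − 460/37.1 − 16 = 37.8 − 12.399 − 16 = 9.401 cmH2O.
R = 9.401 / 1.1667 = 8.058 cmH2O·s/L.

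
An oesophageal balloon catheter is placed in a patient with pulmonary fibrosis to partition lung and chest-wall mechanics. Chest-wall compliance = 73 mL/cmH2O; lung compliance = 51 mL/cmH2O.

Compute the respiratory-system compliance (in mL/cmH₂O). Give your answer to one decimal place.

30.0

Lung and chest wall are elastances in series: 1/Crs = 1/CL + 1/Ccw.
1/Crs = 1/51 + 1/73 = 0.03331.
Crs = 30.021 mL/cmH2O.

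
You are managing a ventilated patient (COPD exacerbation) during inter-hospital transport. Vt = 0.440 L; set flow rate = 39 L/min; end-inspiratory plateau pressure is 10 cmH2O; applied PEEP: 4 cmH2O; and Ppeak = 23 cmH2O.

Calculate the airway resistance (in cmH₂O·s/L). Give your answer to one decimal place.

Flow: 39 L/min ÷ 60 = 0.65 L/s.
Raw = (PIP − Pplat) / flow = (23 − 10) / 0.65 = 13.0 / 0.65 = 20.0 cmH2O·s/L.

20.0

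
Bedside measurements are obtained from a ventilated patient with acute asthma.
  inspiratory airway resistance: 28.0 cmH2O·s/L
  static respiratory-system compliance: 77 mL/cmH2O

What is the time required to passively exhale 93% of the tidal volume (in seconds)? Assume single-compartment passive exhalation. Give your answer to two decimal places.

τ = R × C = 28.0 × 77 mL/cmH2O = 28.0 × 0.077 L/cmH2O = 2.156 s.
Exhaled fraction f = 1 − e^(−t/τ) → t = −τ·ln(1 − f) = −2.156·ln(0.07) = 5.733 s.

5.73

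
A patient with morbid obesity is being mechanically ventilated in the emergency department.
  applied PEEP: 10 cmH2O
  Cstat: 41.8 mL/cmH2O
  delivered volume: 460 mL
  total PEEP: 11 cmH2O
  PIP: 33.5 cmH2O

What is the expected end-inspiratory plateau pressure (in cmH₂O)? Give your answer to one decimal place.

22.0

End-expiratory occlusion gives total PEEP = 11 cmH2O (intrinsic PEEP = 11 − 10 = 1). Use total PEEP for the elastic gradient.
Pplat = PEEPtotal + Vt / Cstat = 11 + 460 / 41.8 = 11 + 11.005 = 22.005 cmH2O.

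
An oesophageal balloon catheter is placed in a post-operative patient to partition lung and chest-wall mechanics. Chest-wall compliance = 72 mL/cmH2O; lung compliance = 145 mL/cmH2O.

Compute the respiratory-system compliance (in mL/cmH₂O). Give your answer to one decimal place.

48.1

Lung and chest wall are elastances in series: 1/Crs = 1/CL + 1/Ccw.
1/Crs = 1/145 + 1/72 = 0.02079.
Crs = 48.1 mL/cmH2O.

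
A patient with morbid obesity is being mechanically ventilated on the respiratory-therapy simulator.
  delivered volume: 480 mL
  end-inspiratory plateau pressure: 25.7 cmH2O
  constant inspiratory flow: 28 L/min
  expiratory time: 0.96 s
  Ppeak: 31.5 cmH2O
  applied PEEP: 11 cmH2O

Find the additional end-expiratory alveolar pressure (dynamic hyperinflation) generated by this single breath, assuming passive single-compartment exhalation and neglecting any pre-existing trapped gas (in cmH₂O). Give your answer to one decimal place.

1.4

Flow: 28 L/min ÷ 60 = 0.4667 L/s.
R = (PIP − Pplat)/V̇ = (31.5 − 25.7) / 0.4667 = 5.8/0.4667 = 12.428 cmH2O·s/L.
C = Vt/(Pplat − PEEP) = 480.0 / (25.7 − 11) = 480.0/14.7 = 32.653 mL/cmH2O.
τ = R × C = 12.428 × 0.03265 L/cmH2O = 0.4058 s.
Fraction remaining = e^(−Te/τ) = e^(−0.96/0.4058) = 0.09388; trapped volume = 480.0 × 0.09388 = 45.062 mL.
Additional alveolar pressure from trapping ≈ V_trapped / C = 45.062 / 32.653 = 1.38 cmH2O.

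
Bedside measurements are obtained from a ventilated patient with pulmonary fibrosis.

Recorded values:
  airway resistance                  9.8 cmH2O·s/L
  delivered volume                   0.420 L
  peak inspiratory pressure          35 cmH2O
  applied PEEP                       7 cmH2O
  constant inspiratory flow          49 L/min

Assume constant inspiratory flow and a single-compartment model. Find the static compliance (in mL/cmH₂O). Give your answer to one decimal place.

21.0

Flow: 49 L/min ÷ 60 = 0.8167 L/s.
Equation of motion (constant flow): PIP = Vt/C + R·V̇ + PEEP.
Vt/C = PIP − R·V̇ − PEEP = 35 − 9.8×0.8167 − 7 = 35 − 8.004 − 7 = 19.996 cmH2O.
C = Vt / 19.996 = 420 / 19.996 = 21.004 mL/cmH2O.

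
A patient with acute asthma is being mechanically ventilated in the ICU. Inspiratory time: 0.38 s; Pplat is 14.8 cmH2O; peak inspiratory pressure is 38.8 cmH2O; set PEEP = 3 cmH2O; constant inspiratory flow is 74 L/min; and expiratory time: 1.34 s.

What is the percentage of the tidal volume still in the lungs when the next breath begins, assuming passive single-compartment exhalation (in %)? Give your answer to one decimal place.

17.7

Flow: 74 L/min ÷ 60 = 1.2333 L/s.
Vt = flow × Ti = 1.2333 L/s × 0.38 s × 1000 mL/L = 468.65 mL.
R = (PIP − Pplat)/V̇ = (38.8 − 14.8) / 1.2333 = 24.0/1.2333 = 19.46 cmH2O·s/L.
C = Vt/(Pplat − PEEP) = 468.65 / (14.8 − 3) = 468.65/11.8 = 39.716 mL/cmH2O.
τ = R × C = 19.46 × 0.03972 L/cmH2O = 0.773 s.
Fraction remaining at end-expiration = e^(−Te/τ) = e^(−1.34/0.773) = 0.1767 → 17.67%.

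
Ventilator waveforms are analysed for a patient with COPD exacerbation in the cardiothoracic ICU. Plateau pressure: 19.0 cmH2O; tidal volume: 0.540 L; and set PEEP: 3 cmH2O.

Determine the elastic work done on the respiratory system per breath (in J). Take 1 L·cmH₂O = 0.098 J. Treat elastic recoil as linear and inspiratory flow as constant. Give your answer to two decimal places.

0.42

Elastic work ≈ ½ × (Pplat − PEEP) × Vt = 0.5 × (19.0 − 3) × 0.540 L = 0.5 × 16.0 × 0.540 = 4.32 L·cmH2O.
× 0.098 J/(L·cmH2O) → 0.4234 J.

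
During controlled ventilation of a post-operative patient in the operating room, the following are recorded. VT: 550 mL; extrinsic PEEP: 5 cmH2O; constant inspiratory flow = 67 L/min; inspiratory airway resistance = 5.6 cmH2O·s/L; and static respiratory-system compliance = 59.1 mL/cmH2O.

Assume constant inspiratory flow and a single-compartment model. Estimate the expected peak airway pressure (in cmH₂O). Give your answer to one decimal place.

20.6

Flow: 67 L/min ÷ 60 = 1.1167 L/s.
Equation of motion (constant flow): PIP = Vt/C + R·V̇ + PEEP.
PIP = 550/59.1 + 5.6×1.1167 + 5 = 9.306 + 6.254 + 5 = 20.56 cmH2O.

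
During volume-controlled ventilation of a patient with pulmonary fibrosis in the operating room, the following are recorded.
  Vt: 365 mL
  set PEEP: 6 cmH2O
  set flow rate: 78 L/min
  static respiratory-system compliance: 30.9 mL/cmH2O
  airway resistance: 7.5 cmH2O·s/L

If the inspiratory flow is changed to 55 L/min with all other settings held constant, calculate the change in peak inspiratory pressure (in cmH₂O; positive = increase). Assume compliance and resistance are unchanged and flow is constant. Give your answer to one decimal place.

Flow: 78 L/min ÷ 60 = 1.3 L/s.
New flow: 55 L/min ÷ 60 = 0.9167 L/s.
PIP = Vt/C + R·V̇ + PEEP (constant-flow equation of motion).
Only the resistive term changes: ΔPIP = R × ΔV̇ = 7.5 × (0.9167 − 1.3) = 7.5 × -0.3833 = -2.875 cmH2O.

-2.9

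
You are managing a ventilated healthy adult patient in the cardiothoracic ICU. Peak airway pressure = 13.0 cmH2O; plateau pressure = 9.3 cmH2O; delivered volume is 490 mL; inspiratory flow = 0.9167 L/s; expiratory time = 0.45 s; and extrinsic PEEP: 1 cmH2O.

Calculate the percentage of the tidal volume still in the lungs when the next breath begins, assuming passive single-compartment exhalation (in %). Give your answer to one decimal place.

15.1

R = (PIP − Pplat)/V̇ = (13.0 − 9.3) / 0.9167 = 3.7/0.9167 = 4.036 cmH2O·s/L.
C = Vt/(Pplat − PEEP) = 490.0 / (9.3 − 1) = 490.0/8.3 = 59.036 mL/cmH2O.
τ = R × C = 4.036 × 0.05904 L/cmH2O = 0.2383 s.
Fraction remaining at end-expiration = e^(−Te/τ) = e^(−0.45/0.2383) = 0.1513 → 15.13%.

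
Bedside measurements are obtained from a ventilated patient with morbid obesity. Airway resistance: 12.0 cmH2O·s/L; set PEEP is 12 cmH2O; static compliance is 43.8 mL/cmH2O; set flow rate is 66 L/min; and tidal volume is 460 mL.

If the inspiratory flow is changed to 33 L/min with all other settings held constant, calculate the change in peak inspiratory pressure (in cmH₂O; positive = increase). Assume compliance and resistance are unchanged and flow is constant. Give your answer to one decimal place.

Flow: 66 L/min ÷ 60 = 1.1 L/s.
New flow: 33 L/min ÷ 60 = 0.55 L/s.
PIP = Vt/C + R·V̇ + PEEP (constant-flow equation of motion).
Only the resistive term changes: ΔPIP = R × ΔV̇ = 12.0 × (0.55 − 1.1) = 12.0 × -0.55 = -6.6 cmH2O.

-6.6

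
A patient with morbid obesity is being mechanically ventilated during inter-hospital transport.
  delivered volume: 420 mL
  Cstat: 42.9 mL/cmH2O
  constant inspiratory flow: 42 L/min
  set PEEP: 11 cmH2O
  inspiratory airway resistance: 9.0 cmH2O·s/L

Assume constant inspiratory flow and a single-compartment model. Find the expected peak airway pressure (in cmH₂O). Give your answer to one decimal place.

27.1

Flow: 42 L/min ÷ 60 = 0.7 L/s.
Equation of motion (constant flow): PIP = Vt/C + R·V̇ + PEEP.
PIP = 420/42.9 + 9.0×0.7 + 11 = 9.79 + 6.3 + 11 = 27.09 cmH2O.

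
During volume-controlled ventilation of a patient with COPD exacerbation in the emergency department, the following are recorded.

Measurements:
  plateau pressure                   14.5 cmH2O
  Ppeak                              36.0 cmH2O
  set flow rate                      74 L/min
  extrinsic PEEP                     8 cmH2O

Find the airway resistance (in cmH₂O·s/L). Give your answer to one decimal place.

17.4

Flow: 74 L/min ÷ 60 = 1.2333 L/s.
Raw = (PIP − Pplat) / flow = (36.0 − 14.5) / 1.2333 = 21.5 / 1.2333 = 17.433 cmH2O·s/L.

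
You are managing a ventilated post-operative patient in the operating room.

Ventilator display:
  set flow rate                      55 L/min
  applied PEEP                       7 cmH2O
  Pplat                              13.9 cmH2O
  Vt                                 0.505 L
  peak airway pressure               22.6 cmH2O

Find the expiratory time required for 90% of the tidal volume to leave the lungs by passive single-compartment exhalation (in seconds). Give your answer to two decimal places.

1.60

Flow: 55 L/min ÷ 60 = 0.9167 L/s.
R = (PIP − Pplat)/V̇ = (22.6 − 13.9) / 0.9167 = 8.7/0.9167 = 9.491 cmH2O·s/L.
C = Vt/(Pplat − PEEP) = 505.0 / (13.9 − 7) = 505.0/6.9 = 73.188 mL/cmH2O.
τ = R × C = 9.491 × 0.07319 L/cmH2O = 0.6946 s.
t = −τ·ln(1 − 0.90) = −0.6946·ln(0.1) = 1.599 s.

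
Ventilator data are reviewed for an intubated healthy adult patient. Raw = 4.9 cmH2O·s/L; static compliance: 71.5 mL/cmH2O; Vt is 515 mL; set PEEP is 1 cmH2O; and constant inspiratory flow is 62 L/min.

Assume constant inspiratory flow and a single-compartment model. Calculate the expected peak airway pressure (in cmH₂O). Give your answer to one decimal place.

13.3

Flow: 62 L/min ÷ 60 = 1.0333 L/s.
Equation of motion (constant flow): PIP = Vt/C + R·V̇ + PEEP.
PIP = 515/71.5 + 4.9×1.0333 + 1 = 7.203 + 5.063 + 1 = 13.266 cmH2O.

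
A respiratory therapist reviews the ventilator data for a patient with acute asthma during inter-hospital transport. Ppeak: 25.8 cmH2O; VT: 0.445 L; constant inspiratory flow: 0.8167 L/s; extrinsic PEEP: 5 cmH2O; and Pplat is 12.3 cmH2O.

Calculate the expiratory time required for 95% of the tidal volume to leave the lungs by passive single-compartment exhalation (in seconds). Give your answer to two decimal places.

R = (PIP − Pplat)/V̇ = (25.8 − 12.3) / 0.8167 = 13.5/0.8167 = 16.53 cmH2O·s/L.
C = Vt/(Pplat − PEEP) = 445.0 / (12.3 − 5) = 445.0/7.3 = 60.959 mL/cmH2O.
τ = R × C = 16.53 × 0.06096 L/cmH2O = 1.008 s.
t = −τ·ln(1 − 0.95) = −1.008·ln(0.05) = 3.02 s.

3.02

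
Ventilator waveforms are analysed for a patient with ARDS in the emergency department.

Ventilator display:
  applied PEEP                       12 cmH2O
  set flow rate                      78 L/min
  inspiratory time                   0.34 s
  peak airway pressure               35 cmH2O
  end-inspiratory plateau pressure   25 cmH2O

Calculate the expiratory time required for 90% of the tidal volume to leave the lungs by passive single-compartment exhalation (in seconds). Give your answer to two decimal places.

Flow: 78 L/min ÷ 60 = 1.3 L/s.
Vt = flow × Ti = 1.3 L/s × 0.34 s × 1000 mL/L = 442.0 mL.
R = (PIP − Pplat)/V̇ = (35 − 25) / 1.3 = 10.0/1.3 = 7.692 cmH2O·s/L.
C = Vt/(Pplat − PEEP) = 442.0 / (25 − 12) = 442.0/13.0 = 34.0 mL/cmH2O.
τ = R × C = 7.692 × 0.034 L/cmH2O = 0.2615 s.
t = −τ·ln(1 − 0.90) = −0.2615·ln(0.1) = 0.6021 s.

0.60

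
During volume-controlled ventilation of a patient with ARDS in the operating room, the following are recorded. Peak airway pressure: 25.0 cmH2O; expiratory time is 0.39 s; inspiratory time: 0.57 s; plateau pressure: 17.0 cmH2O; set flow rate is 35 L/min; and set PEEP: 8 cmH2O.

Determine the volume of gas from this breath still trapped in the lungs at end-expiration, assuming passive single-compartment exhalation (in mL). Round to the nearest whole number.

154

Flow: 35 L/min ÷ 60 = 0.5833 L/s.
Vt = flow × Ti = 0.5833 L/s × 0.57 s × 1000 mL/L = 332.48 mL.
R = (PIP − Pplat)/V̇ = (25.0 − 17.0) / 0.5833 = 8.0/0.5833 = 13.715 cmH2O·s/L.
C = Vt/(Pplat − PEEP) = 332.48 / (17.0 − 8) = 332.48/9.0 = 36.942 mL/cmH2O.
τ = R × C = 13.715 × 0.03694 L/cmH2O = 0.5066 s.
Fraction remaining = e^(−Te/τ) = e^(−0.39/0.5066) = 0.4631.
Trapped volume = 332.48 × 0.4631 = 153.97 mL.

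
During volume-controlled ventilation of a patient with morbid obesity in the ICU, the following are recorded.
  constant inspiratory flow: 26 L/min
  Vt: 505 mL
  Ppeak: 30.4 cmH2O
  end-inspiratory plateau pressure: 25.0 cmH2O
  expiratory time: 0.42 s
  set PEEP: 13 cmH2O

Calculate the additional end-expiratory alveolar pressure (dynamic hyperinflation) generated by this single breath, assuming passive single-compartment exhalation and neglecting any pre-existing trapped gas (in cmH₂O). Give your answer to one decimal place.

Flow: 26 L/min ÷ 60 = 0.4333 L/s.
R = (PIP − Pplat)/V̇ = (30.4 − 25.0) / 0.4333 = 5.4/0.4333 = 12.462 cmH2O·s/L.
C = Vt/(Pplat − PEEP) = 505.0 / (25.0 − 13) = 505.0/12.0 = 42.083 mL/cmH2O.
τ = R × C = 12.462 × 0.04208 L/cmH2O = 0.5244 s.
Fraction remaining = e^(−Te/τ) = e^(−0.42/0.5244) = 0.4489; trapped volume = 505.0 × 0.4489 = 226.69 mL.
Additional alveolar pressure from trapping ≈ V_trapped / C = 226.69 / 42.083 = 5.387 cmH2O.

5.4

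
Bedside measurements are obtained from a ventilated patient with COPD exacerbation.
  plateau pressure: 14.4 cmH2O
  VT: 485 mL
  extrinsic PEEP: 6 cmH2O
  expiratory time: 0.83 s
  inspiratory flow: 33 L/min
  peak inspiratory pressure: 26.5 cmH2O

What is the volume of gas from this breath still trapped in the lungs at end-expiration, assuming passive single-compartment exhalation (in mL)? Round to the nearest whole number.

252

Flow: 33 L/min ÷ 60 = 0.55 L/s.
R = (PIP − Pplat)/V̇ = (26.5 − 14.4) / 0.55 = 12.1/0.55 = 22.0 cmH2O·s/L.
C = Vt/(Pplat − PEEP) = 485.0 / (14.4 − 6) = 485.0/8.4 = 57.738 mL/cmH2O.
τ = R × C = 22.0 × 0.05774 L/cmH2O = 1.27 s.
Fraction remaining = e^(−Te/τ) = e^(−0.83/1.27) = 0.5202.
Trapped volume = 485.0 × 0.5202 = 252.3 mL.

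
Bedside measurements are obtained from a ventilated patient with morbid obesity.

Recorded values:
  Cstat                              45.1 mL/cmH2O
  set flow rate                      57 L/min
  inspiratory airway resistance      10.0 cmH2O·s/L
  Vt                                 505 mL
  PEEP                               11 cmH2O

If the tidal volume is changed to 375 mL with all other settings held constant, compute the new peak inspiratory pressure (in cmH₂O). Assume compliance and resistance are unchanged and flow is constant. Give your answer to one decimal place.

28.8

Flow: 57 L/min ÷ 60 = 0.95 L/s.
PIP = Vt/C + R·V̇ + PEEP (constant-flow equation of motion).
Only the elastic term changes: ΔPIP = ΔVt / C = (375 − 505) / 45.1 = -2.882 cmH2O.
Original PIP = 505/45.1 + 10.0×0.95 + 11 = 31.697 cmH2O; new PIP = 31.697 + (-2.882) = 28.815 cmH2O.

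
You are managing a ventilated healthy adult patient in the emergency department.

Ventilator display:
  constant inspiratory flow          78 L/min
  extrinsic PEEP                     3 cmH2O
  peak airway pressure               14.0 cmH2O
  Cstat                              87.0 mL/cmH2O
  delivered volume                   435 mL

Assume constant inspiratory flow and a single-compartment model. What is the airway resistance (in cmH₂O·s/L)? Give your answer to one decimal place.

Flow: 78 L/min ÷ 60 = 1.3 L/s.
Equation of motion (constant flow): PIP = Vt/C + R·V̇ + PEEP.
R·V̇ = PIP − Vt/C − PEEP = 14.0 − 435/87.0 − 3 = 14.0 − 5.0 − 3 = 6.0 cmH2O.
R = 6.0 / 1.3 = 4.615 cmH2O·s/L.

4.6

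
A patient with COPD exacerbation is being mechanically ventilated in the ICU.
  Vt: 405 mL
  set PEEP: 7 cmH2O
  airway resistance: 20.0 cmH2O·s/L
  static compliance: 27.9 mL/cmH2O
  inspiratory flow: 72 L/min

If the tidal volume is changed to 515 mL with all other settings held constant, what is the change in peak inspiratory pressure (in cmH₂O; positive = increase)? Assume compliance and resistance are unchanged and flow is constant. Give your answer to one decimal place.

3.9

PIP = Vt/C + R·V̇ + PEEP (constant-flow equation of motion).
Only the elastic term changes: ΔPIP = ΔVt / C = (515 − 405) / 27.9 = 3.943 cmH2O.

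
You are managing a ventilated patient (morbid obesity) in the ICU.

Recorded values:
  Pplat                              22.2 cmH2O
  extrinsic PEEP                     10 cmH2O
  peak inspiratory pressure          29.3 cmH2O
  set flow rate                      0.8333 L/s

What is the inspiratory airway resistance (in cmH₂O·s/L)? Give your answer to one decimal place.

8.5

Raw = (PIP − Pplat) / flow = (29.3 − 22.2) / 0.8333 = 7.1 / 0.8333 = 8.52 cmH2O·s/L.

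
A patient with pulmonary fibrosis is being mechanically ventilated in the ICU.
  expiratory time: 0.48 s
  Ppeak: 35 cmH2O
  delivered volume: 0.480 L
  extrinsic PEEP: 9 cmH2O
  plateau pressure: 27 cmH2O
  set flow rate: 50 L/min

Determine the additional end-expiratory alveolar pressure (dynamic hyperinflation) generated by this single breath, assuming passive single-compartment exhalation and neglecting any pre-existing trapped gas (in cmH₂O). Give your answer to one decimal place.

Flow: 50 L/min ÷ 60 = 0.8333 L/s.
R = (PIP − Pplat)/V̇ = (35 − 27) / 0.8333 = 8.0/0.8333 = 9.6 cmH2O·s/L.
C = Vt/(Pplat − PEEP) = 480.0 / (27 − 9) = 480.0/18.0 = 26.667 mL/cmH2O.
τ = R × C = 9.6 × 0.02667 L/cmH2O = 0.256 s.
Fraction remaining = e^(−Te/τ) = e^(−0.48/0.256) = 0.1534; trapped volume = 480.0 × 0.1534 = 73.632 mL.
Additional alveolar pressure from trapping ≈ V_trapped / C = 73.632 / 26.667 = 2.761 cmH2O.

2.8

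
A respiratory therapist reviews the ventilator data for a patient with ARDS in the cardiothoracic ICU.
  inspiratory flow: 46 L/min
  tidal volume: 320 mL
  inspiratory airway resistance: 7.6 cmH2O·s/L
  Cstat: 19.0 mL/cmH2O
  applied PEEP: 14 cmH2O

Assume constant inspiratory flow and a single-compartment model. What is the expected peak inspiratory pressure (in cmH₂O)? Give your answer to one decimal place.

36.7

Flow: 46 L/min ÷ 60 = 0.7667 L/s.
Equation of motion (constant flow): PIP = Vt/C + R·V̇ + PEEP.
PIP = 320/19.0 + 7.6×0.7667 + 14 = 16.842 + 5.827 + 14 = 36.669 cmH2O.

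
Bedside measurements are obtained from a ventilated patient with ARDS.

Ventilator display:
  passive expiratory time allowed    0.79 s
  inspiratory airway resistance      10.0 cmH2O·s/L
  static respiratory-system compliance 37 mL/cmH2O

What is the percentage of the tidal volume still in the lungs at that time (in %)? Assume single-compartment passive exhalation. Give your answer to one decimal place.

τ = R × C = 10.0 × 37 mL/cmH2O = 10.0 × 0.037 L/cmH2O = 0.37 s.
Passive exhalation: V(t)/V₀ = e^(−t/τ) = e^(−0.79/0.37) = 0.1182.
Fraction remaining = 0.1182 → 11.82%.

11.8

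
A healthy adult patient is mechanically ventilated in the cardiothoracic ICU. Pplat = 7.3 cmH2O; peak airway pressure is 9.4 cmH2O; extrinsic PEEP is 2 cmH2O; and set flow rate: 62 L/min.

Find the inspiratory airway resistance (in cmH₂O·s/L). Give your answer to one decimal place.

2.0

Flow: 62 L/min ÷ 60 = 1.0333 L/s.
Raw = (PIP − Pplat) / flow = (9.4 − 7.3) / 1.0333 = 2.1 / 1.0333 = 2.032 cmH2O·s/L.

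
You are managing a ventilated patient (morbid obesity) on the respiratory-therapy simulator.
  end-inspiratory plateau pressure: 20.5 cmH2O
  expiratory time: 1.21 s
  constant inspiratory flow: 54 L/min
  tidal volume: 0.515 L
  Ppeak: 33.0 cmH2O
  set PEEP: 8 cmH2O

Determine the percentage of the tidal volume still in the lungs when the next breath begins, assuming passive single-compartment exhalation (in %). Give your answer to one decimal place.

Flow: 54 L/min ÷ 60 = 0.9 L/s.
R = (PIP − Pplat)/V̇ = (33.0 − 20.5) / 0.9 = 12.5/0.9 = 13.889 cmH2O·s/L.
C = Vt/(Pplat − PEEP) = 515.0 / (20.5 − 8) = 515.0/12.5 = 41.2 mL/cmH2O.
τ = R × C = 13.889 × 0.0412 L/cmH2O = 0.5722 s.
Fraction remaining at end-expiration = e^(−Te/τ) = e^(−1.21/0.5722) = 0.1207 → 12.07%.

12.1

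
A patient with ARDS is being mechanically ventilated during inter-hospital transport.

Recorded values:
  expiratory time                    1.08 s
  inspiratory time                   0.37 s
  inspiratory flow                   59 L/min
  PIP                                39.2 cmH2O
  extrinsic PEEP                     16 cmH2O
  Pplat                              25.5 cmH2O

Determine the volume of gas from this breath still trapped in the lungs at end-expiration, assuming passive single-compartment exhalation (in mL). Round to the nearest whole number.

48

Flow: 59 L/min ÷ 60 = 0.9833 L/s.
Vt = flow × Ti = 0.9833 L/s × 0.37 s × 1000 mL/L = 363.82 mL.
R = (PIP − Pplat)/V̇ = (39.2 − 25.5) / 0.9833 = 13.7/0.9833 = 13.933 cmH2O·s/L.
C = Vt/(Pplat − PEEP) = 363.82 / (25.5 − 16) = 363.82/9.5 = 38.297 mL/cmH2O.
τ = R × C = 13.933 × 0.0383 L/cmH2O = 0.5336 s.
Fraction remaining = e^(−Te/τ) = e^(−1.08/0.5336) = 0.1321.
Trapped volume = 363.82 × 0.1321 = 48.061 mL.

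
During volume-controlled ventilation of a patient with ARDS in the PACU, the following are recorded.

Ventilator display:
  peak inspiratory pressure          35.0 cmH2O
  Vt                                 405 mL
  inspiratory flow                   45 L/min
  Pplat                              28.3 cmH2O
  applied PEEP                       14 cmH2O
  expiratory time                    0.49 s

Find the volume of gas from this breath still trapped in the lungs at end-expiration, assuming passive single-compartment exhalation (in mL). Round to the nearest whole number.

58

Flow: 45 L/min ÷ 60 = 0.75 L/s.
R = (PIP − Pplat)/V̇ = (35.0 − 28.3) / 0.75 = 6.7/0.75 = 8.933 cmH2O·s/L.
C = Vt/(Pplat − PEEP) = 405.0 / (28.3 − 14) = 405.0/14.3 = 28.322 mL/cmH2O.
τ = R × C = 8.933 × 0.02832 L/cmH2O = 0.253 s.
Fraction remaining = e^(−Te/τ) = e^(−0.49/0.253) = 0.1442.
Trapped volume = 405.0 × 0.1442 = 58.401 mL.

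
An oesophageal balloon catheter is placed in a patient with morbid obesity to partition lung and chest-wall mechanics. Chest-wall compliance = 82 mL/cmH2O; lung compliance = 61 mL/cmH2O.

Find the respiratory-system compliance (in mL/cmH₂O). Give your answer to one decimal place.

35.0

Lung and chest wall are elastances in series: 1/Crs = 1/CL + 1/Ccw.
1/Crs = 1/61 + 1/82 = 0.02859.
Crs = 34.977 mL/cmH2O.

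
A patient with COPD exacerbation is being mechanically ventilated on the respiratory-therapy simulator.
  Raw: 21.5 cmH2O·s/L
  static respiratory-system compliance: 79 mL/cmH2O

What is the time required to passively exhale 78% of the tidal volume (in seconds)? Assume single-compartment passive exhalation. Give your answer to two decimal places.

τ = R × C = 21.5 × 79 mL/cmH2O = 21.5 × 0.079 L/cmH2O = 1.699 s.
Exhaled fraction f = 1 − e^(−t/τ) → t = −τ·ln(1 − f) = −1.699·ln(0.22) = 2.573 s.

2.57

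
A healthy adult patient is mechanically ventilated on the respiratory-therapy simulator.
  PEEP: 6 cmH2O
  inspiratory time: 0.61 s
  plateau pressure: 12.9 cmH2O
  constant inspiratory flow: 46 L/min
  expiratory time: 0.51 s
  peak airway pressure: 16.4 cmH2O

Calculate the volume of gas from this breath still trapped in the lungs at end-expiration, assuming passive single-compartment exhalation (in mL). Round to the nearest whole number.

90

Flow: 46 L/min ÷ 60 = 0.7667 L/s.
Vt = flow × Ti = 0.7667 L/s × 0.61 s × 1000 mL/L = 467.69 mL.
R = (PIP − Pplat)/V̇ = (16.4 − 12.9) / 0.7667 = 3.5/0.7667 = 4.565 cmH2O·s/L.
C = Vt/(Pplat − PEEP) = 467.69 / (12.9 − 6) = 467.69/6.9 = 67.781 mL/cmH2O.
τ = R × C = 4.565 × 0.06778 L/cmH2O = 0.3094 s.
Fraction remaining = e^(−Te/τ) = e^(−0.51/0.3094) = 0.1924.
Trapped volume = 467.69 × 0.1924 = 89.984 mL.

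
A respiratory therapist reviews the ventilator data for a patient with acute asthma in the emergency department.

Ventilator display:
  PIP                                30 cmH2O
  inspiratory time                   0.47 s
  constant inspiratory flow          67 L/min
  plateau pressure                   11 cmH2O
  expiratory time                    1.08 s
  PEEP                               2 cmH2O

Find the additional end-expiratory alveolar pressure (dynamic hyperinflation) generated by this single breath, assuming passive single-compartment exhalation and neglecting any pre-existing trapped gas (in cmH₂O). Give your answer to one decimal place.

3.0

Flow: 67 L/min ÷ 60 = 1.1167 L/s.
Vt = flow × Ti = 1.1167 L/s × 0.47 s × 1000 mL/L = 524.85 mL.
R = (PIP − Pplat)/V̇ = (30 − 11) / 1.1167 = 19.0/1.1167 = 17.014 cmH2O·s/L.
C = Vt/(Pplat − PEEP) = 524.85 / (11 − 2) = 524.85/9.0 = 58.317 mL/cmH2O.
τ = R × C = 17.014 × 0.05832 L/cmH2O = 0.9923 s.
Fraction remaining = e^(−Te/τ) = e^(−1.08/0.9923) = 0.3368; trapped volume = 524.85 × 0.3368 = 176.77 mL.
Additional alveolar pressure from trapping ≈ V_trapped / C = 176.77 / 58.317 = 3.031 cmH2O.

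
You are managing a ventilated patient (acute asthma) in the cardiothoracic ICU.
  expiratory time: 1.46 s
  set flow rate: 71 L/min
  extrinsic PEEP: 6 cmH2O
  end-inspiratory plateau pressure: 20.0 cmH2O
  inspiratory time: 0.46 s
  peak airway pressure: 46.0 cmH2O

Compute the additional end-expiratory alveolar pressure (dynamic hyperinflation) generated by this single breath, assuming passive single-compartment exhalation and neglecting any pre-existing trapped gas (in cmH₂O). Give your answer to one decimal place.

2.5

Flow: 71 L/min ÷ 60 = 1.1833 L/s.
Vt = flow × Ti = 1.1833 L/s × 0.46 s × 1000 mL/L = 544.32 mL.
R = (PIP − Pplat)/V̇ = (46.0 − 20.0) / 1.1833 = 26.0/1.1833 = 21.972 cmH2O·s/L.
C = Vt/(Pplat − PEEP) = 544.32 / (20.0 − 6) = 544.32/14.0 = 38.88 mL/cmH2O.
τ = R × C = 21.972 × 0.03888 L/cmH2O = 0.8543 s.
Fraction remaining = e^(−Te/τ) = e^(−1.46/0.8543) = 0.181; trapped volume = 544.32 × 0.181 = 98.522 mL.
Additional alveolar pressure from trapping ≈ V_trapped / C = 98.522 / 38.88 = 2.534 cmH2O.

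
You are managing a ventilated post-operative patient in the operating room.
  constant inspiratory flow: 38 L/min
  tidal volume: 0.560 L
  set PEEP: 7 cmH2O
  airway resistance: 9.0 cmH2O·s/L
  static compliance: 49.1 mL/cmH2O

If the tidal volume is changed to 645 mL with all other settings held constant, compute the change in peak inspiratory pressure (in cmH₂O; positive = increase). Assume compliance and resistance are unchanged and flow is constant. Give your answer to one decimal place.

PIP = Vt/C + R·V̇ + PEEP (constant-flow equation of motion).
Only the elastic term changes: ΔPIP = ΔVt / C = (645 − 560) / 49.1 = 1.731 cmH2O.

1.7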